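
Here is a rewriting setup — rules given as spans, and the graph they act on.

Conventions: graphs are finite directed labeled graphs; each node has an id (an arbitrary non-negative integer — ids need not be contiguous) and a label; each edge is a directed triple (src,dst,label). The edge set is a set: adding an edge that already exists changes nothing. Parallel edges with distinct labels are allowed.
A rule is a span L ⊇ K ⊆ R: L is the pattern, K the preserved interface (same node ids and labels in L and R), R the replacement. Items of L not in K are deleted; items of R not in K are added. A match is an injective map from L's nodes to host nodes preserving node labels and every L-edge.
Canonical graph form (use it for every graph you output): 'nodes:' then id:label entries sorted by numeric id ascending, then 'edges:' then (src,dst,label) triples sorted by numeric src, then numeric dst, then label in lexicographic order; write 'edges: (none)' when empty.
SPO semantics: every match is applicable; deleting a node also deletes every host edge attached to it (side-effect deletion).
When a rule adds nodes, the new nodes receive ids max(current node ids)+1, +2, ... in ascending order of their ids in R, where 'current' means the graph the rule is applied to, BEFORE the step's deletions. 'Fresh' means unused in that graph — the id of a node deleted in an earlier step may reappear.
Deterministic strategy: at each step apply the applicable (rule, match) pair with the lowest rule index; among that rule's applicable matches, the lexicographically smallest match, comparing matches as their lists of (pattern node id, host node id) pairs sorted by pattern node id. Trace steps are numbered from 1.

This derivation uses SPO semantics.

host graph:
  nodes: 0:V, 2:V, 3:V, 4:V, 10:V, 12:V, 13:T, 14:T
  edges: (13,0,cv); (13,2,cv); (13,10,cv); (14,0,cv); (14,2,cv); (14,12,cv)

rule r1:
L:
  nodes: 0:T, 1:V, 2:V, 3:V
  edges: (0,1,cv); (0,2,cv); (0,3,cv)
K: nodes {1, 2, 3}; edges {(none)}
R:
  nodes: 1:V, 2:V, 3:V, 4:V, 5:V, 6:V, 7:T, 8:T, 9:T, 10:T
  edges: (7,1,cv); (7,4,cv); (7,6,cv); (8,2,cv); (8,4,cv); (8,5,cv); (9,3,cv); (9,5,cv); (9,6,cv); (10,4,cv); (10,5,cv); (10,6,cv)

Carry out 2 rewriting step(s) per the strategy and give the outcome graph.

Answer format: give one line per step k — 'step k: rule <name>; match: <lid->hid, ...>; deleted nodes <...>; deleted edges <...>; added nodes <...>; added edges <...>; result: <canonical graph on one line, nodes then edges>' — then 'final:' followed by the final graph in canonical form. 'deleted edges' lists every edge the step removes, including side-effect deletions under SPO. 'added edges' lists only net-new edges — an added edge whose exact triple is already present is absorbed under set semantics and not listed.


step 1: rule r1; match: 0->13, 1->0, 2->2, 3->10; deleted nodes 13; deleted edges (13,0,cv); (13,2,cv); (13,10,cv); added nodes 15, 16, 17, 18, 19, 20, 21; added edges (18,0,cv); (18,15,cv); (18,17,cv); (19,2,cv); (19,15,cv); (19,16,cv); (20,10,cv); (20,16,cv); (20,17,cv); (21,15,cv); (21,16,cv); (21,17,cv); result: nodes: 0:V, 2:V, 3:V, 4:V, 10:V, 12:V, 14:T, 15:V, 16:V, 17:V, 18:T, 19:T, 20:T, 21:T edges: (14,0,cv); (14,2,cv); (14,12,cv); (18,0,cv); (18,15,cv); (18,17,cv); (19,2,cv); (19,15,cv); (19,16,cv); (20,10,cv); (20,16,cv); (20,17,cv); (21,15,cv); (21,16,cv); (21,17,cv)
step 2: rule r1; match: 0->14, 1->0, 2->2, 3->12; deleted nodes 14; deleted edges (14,0,cv); (14,2,cv); (14,12,cv); added nodes 22, 23, 24, 25, 26, 27, 28; added edges (25,0,cv); (25,22,cv); (25,24,cv); (26,2,cv); (26,22,cv); (26,23,cv); (27,12,cv); (27,23,cv); (27,24,cv); (28,22,cv); (28,23,cv); (28,24,cv); result: nodes: 0:V, 2:V, 3:V, 4:V, 10:V, 12:V, 15:V, 16:V, 17:V, 18:T, 19:T, 20:T, 21:T, 22:V, 23:V, 24:V, 25:T, 26:T, 27:T, 28:T edges: (18,0,cv); (18,15,cv); (18,17,cv); (19,2,cv); (19,15,cv); (19,16,cv); (20,10,cv); (20,16,cv); (20,17,cv); (21,15,cv); (21,16,cv); (21,17,cv); (25,0,cv); (25,22,cv); (25,24,cv); (26,2,cv); (26,22,cv); (26,23,cv); (27,12,cv); (27,23,cv); (27,24,cv); (28,22,cv); (28,23,cv); (28,24,cv)
final:
nodes: 0:V, 2:V, 3:V, 4:V, 10:V, 12:V, 15:V, 16:V, 17:V, 18:T, 19:T, 20:T, 21:T, 22:V, 23:V, 24:V, 25:T, 26:T, 27:T, 28:T
edges: (18,0,cv); (18,15,cv); (18,17,cv); (19,2,cv); (19,15,cv); (19,16,cv); (20,10,cv); (20,16,cv); (20,17,cv); (21,15,cv); (21,16,cv); (21,17,cv); (25,0,cv); (25,22,cv); (25,24,cv); (26,2,cv); (26,22,cv); (26,23,cv); (27,12,cv); (27,23,cv); (27,24,cv); (28,22,cv); (28,23,cv); (28,24,cv)


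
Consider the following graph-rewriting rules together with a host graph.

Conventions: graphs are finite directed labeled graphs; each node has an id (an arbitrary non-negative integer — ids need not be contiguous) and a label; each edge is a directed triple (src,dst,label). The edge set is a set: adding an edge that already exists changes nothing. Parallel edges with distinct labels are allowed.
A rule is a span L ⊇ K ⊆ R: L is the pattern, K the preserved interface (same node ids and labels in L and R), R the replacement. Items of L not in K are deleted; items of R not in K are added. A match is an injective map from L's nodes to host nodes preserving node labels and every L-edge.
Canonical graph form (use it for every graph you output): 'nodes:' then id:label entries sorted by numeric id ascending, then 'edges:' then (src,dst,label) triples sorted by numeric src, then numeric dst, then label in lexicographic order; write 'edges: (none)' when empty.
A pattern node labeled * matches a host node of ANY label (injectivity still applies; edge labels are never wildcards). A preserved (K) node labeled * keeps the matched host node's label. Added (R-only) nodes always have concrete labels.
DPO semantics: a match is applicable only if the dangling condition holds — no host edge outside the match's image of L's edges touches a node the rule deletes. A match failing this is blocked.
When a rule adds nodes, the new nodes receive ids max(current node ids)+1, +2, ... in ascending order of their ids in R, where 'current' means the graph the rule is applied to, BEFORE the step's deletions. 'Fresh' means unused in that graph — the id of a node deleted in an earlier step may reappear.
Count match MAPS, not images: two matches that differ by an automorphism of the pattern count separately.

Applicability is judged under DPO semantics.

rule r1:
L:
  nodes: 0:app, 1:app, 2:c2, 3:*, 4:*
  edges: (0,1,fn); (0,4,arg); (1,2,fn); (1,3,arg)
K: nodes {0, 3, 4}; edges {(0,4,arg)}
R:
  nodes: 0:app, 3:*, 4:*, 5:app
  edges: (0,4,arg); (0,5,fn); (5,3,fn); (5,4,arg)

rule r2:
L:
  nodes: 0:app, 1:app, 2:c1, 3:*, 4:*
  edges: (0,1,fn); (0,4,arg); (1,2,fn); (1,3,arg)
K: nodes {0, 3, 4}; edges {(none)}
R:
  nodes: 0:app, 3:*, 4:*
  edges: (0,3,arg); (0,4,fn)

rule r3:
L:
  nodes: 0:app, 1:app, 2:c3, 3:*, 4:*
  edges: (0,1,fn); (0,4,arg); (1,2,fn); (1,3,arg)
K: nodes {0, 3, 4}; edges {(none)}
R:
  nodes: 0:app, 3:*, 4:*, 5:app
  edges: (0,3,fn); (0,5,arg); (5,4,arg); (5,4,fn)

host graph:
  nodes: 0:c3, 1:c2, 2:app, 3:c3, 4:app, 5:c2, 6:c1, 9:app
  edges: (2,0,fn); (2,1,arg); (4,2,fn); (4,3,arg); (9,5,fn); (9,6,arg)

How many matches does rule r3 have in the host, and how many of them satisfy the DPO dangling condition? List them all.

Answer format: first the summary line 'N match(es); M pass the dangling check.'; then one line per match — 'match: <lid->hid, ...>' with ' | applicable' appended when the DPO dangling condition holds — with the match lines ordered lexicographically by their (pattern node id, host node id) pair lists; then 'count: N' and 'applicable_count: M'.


1 match(es); 1 pass the dangling check.
match: 0->4, 1->2, 2->0, 3->1, 4->3 | applicable
count: 1
applicable_count: 1


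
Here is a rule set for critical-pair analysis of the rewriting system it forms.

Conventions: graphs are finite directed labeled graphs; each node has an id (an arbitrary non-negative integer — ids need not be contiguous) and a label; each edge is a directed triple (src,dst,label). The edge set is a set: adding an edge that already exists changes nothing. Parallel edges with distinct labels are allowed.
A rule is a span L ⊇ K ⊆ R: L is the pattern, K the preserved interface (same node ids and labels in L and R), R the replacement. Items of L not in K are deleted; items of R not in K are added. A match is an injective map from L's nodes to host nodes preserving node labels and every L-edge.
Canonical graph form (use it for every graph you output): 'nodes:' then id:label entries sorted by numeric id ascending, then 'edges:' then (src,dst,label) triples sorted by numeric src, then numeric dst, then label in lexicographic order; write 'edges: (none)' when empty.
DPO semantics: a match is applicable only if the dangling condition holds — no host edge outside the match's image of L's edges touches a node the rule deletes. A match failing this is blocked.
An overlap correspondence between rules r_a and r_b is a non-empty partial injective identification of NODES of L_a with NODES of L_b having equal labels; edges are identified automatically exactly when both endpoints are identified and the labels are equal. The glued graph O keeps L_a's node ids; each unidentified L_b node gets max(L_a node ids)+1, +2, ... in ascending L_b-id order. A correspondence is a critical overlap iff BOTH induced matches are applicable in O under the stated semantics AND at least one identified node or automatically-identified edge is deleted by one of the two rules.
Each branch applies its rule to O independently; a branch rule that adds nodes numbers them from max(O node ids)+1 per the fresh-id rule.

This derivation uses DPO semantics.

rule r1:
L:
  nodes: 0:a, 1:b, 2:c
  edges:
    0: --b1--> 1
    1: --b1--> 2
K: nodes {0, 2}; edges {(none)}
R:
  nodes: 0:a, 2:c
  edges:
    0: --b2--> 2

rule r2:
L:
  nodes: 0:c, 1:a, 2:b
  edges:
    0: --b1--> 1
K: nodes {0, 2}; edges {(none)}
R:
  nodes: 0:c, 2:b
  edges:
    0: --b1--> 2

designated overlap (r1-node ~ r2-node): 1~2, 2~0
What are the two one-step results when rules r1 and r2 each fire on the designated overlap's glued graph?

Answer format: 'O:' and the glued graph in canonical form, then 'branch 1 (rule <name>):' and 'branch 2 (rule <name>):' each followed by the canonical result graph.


O:
nodes: 0:a, 1:b, 2:c, 3:a
edges: (0,1,b1); (1,2,b1); (2,3,b1)
branch 1 (rule r1):
nodes: 0:a, 2:c, 3:a
edges: (0,2,b2); (2,3,b1)
branch 2 (rule r2):
nodes: 0:a, 1:b, 2:c
edges: (0,1,b1); (1,2,b1); (2,1,b1)


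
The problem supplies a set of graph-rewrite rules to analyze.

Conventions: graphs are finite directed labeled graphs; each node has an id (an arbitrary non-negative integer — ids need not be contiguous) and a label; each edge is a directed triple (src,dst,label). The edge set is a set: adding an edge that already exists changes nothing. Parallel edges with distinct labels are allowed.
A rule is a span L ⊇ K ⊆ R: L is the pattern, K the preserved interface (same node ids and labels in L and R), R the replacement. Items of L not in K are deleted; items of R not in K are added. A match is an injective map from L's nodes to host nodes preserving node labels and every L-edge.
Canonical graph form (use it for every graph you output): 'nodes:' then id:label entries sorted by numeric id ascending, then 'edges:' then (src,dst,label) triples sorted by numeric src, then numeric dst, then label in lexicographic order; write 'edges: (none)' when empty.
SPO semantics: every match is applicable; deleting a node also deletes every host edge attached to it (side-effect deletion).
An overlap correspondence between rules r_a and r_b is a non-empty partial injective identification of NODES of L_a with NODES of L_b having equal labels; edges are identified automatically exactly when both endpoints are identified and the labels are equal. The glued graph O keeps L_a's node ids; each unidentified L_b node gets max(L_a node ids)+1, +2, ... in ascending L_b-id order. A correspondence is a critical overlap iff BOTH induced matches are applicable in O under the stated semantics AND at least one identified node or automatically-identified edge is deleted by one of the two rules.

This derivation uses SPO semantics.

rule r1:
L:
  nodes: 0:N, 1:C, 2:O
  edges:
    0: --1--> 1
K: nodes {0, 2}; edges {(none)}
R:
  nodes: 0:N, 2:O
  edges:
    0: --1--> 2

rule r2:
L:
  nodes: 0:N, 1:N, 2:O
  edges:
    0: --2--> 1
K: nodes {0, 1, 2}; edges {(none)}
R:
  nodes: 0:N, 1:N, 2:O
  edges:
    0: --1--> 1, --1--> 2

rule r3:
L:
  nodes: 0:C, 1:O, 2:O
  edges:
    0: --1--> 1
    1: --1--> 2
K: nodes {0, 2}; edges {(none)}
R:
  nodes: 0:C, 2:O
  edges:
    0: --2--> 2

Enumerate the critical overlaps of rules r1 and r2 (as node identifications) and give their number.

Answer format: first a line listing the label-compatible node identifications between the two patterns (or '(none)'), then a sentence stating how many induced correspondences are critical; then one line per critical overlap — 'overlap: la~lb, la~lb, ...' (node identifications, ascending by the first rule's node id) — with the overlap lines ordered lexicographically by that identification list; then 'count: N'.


label-compatible node identifications between L(r1) and L(r2): 0~0, 0~1, 2~2
0 of the induced correspondences are critical overlaps of r1 and r2.
count: 0


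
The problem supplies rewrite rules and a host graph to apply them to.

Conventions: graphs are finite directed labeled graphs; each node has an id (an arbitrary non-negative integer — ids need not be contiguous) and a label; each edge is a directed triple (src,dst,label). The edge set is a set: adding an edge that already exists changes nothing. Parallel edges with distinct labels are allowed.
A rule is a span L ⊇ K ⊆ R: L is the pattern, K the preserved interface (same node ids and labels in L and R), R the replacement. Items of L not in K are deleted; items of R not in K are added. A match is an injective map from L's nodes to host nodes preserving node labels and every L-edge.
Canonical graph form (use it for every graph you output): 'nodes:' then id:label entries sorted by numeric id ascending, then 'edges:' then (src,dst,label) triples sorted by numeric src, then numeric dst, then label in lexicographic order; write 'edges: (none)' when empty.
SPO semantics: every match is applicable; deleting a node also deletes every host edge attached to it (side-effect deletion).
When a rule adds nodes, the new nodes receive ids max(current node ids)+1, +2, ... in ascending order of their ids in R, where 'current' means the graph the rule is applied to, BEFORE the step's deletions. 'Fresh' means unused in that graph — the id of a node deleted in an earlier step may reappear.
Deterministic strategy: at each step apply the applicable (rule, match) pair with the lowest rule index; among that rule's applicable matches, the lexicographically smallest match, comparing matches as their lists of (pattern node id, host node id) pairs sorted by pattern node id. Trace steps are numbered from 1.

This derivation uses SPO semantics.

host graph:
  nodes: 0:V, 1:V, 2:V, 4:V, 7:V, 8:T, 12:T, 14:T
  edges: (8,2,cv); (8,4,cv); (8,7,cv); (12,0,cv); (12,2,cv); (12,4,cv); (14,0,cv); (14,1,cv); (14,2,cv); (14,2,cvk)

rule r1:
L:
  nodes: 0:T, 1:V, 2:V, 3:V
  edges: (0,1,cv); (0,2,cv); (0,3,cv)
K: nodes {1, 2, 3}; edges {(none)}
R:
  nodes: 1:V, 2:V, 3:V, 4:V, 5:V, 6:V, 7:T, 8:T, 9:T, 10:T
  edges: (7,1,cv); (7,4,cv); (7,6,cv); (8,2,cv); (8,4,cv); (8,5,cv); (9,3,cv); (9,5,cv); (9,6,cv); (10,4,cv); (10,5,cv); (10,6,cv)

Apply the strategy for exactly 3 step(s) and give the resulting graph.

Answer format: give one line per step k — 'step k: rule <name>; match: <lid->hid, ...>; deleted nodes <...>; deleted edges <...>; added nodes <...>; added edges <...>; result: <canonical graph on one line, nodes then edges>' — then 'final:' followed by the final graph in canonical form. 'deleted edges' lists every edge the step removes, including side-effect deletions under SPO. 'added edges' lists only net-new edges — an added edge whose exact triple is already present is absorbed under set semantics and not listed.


step 1: rule r1; match: 0->8, 1->2, 2->4, 3->7; deleted nodes 8; deleted edges (8,2,cv); (8,4,cv); (8,7,cv); added nodes 15, 16, 17, 18, 19, 20, 21; added edges (18,2,cv); (18,15,cv); (18,17,cv); (19,4,cv); (19,15,cv); (19,16,cv); (20,7,cv); (20,16,cv); (20,17,cv); (21,15,cv); (21,16,cv); (21,17,cv); result: nodes: 0:V, 1:V, 2:V, 4:V, 7:V, 12:T, 14:T, 15:V, 16:V, 17:V, 18:T, 19:T, 20:T, 21:T edges: (12,0,cv); (12,2,cv); (12,4,cv); (14,0,cv); (14,1,cv); (14,2,cv); (14,2,cvk); (18,2,cv); (18,15,cv); (18,17,cv); (19,4,cv); (19,15,cv); (19,16,cv); (20,7,cv); (20,16,cv); (20,17,cv); (21,15,cv); (21,16,cv); (21,17,cv)
step 2: rule r1; match: 0->12, 1->0, 2->2, 3->4; deleted nodes 12; deleted edges (12,0,cv); (12,2,cv); (12,4,cv); added nodes 22, 23, 24, 25, 26, 27, 28; added edges (25,0,cv); (25,22,cv); (25,24,cv); (26,2,cv); (26,22,cv); (26,23,cv); (27,4,cv); (27,23,cv); (27,24,cv); (28,22,cv); (28,23,cv); (28,24,cv); result: nodes: 0:V, 1:V, 2:V, 4:V, 7:V, 14:T, 15:V, 16:V, 17:V, 18:T, 19:T, 20:T, 21:T, 22:V, 23:V, 24:V, 25:T, 26:T, 27:T, 28:T edges: (14,0,cv); (14,1,cv); (14,2,cv); (14,2,cvk); (18,2,cv); (18,15,cv); (18,17,cv); (19,4,cv); (19,15,cv); (19,16,cv); (20,7,cv); (20,16,cv); (20,17,cv); (21,15,cv); (21,16,cv); (21,17,cv); (25,0,cv); (25,22,cv); (25,24,cv); (26,2,cv); (26,22,cv); (26,23,cv); (27,4,cv); (27,23,cv); (27,24,cv); (28,22,cv); (28,23,cv); (28,24,cv)
step 3: rule r1; match: 0->14, 1->0, 2->1, 3->2; deleted nodes 14; deleted edges (14,0,cv); (14,1,cv); (14,2,cv); (14,2,cvk); added nodes 29, 30, 31, 32, 33, 34, 35; added edges (32,0,cv); (32,29,cv); (32,31,cv); (33,1,cv); (33,29,cv); (33,30,cv); (34,2,cv); (34,30,cv); (34,31,cv); (35,29,cv); (35,30,cv); (35,31,cv); result: nodes: 0:V, 1:V, 2:V, 4:V, 7:V, 15:V, 16:V, 17:V, 18:T, 19:T, 20:T, 21:T, 22:V, 23:V, 24:V, 25:T, 26:T, 27:T, 28:T, 29:V, 30:V, 31:V, 32:T, 33:T, 34:T, 35:T edges: (18,2,cv); (18,15,cv); (18,17,cv); (19,4,cv); (19,15,cv); (19,16,cv); (20,7,cv); (20,16,cv); (20,17,cv); (21,15,cv); (21,16,cv); (21,17,cv); (25,0,cv); (25,22,cv); (25,24,cv); (26,2,cv); (26,22,cv); (26,23,cv); (27,4,cv); (27,23,cv); (27,24,cv); (28,22,cv); (28,23,cv); (28,24,cv); (32,0,cv); (32,29,cv); (32,31,cv); (33,1,cv); (33,29,cv); (33,30,cv); (34,2,cv); (34,30,cv); (34,31,cv); (35,29,cv); (35,30,cv); (35,31,cv)
final:
nodes: 0:V, 1:V, 2:V, 4:V, 7:V, 15:V, 16:V, 17:V, 18:T, 19:T, 20:T, 21:T, 22:V, 23:V, 24:V, 25:T, 26:T, 27:T, 28:T, 29:V, 30:V, 31:V, 32:T, 33:T, 34:T, 35:T
edges: (18,2,cv); (18,15,cv); (18,17,cv); (19,4,cv); (19,15,cv); (19,16,cv); (20,7,cv); (20,16,cv); (20,17,cv); (21,15,cv); (21,16,cv); (21,17,cv); (25,0,cv); (25,22,cv); (25,24,cv); (26,2,cv); (26,22,cv); (26,23,cv); (27,4,cv); (27,23,cv); (27,24,cv); (28,22,cv); (28,23,cv); (28,24,cv); (32,0,cv); (32,29,cv); (32,31,cv); (33,1,cv); (33,29,cv); (33,30,cv); (34,2,cv); (34,30,cv); (34,31,cv); (35,29,cv); (35,30,cv); (35,31,cv)


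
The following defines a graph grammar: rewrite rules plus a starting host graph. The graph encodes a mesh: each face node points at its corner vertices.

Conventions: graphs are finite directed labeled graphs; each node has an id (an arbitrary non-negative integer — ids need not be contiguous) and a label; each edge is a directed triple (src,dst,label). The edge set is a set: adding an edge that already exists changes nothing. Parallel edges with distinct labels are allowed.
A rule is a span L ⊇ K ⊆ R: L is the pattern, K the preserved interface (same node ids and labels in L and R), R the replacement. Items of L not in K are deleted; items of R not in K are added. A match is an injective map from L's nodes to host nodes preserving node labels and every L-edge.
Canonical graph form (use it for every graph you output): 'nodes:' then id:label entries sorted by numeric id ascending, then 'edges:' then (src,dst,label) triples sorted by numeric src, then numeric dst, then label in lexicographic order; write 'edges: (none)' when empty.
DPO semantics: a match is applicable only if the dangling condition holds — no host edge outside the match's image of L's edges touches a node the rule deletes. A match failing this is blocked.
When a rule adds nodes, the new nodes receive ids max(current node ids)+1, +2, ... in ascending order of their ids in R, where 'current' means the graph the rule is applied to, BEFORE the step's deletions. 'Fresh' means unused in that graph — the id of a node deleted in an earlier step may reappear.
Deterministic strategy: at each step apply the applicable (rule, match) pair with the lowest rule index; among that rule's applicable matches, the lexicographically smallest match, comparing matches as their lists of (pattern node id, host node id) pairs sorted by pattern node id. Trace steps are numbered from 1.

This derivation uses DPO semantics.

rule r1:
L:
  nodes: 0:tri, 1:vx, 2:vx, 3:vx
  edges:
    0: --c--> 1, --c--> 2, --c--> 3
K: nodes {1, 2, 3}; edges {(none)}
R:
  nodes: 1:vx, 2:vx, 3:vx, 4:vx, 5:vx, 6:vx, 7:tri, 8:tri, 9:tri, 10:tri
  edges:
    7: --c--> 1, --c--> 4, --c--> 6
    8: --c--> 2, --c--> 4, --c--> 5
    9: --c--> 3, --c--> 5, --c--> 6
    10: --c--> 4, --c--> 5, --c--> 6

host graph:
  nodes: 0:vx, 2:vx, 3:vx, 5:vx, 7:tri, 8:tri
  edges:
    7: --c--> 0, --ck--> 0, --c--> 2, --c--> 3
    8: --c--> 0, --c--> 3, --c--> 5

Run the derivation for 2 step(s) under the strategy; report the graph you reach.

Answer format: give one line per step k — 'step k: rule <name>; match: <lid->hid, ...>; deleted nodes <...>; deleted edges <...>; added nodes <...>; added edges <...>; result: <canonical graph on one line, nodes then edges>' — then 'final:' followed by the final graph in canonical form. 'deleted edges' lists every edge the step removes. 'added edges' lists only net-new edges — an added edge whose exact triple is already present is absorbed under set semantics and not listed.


step 1: rule r1; match: 0->8, 1->0, 2->3, 3->5; deleted nodes 8; deleted edges (8,0,c); (8,3,c); (8,5,c); added nodes 9, 10, 11, 12, 13, 14, 15; added edges (12,0,c); (12,9,c); (12,11,c); (13,3,c); (13,9,c); (13,10,c); (14,5,c); (14,10,c); (14,11,c); (15,9,c); (15,10,c); (15,11,c); result: nodes: 0:vx, 2:vx, 3:vx, 5:vx, 7:tri, 9:vx, 10:vx, 11:vx, 12:tri, 13:tri, 14:tri, 15:tri edges: (7,0,c); (7,0,ck); (7,2,c); (7,3,c); (12,0,c); (12,9,c); (12,11,c); (13,3,c); (13,9,c); (13,10,c); (14,5,c); (14,10,c); (14,11,c); (15,9,c); (15,10,c); (15,11,c)
step 2: rule r1; match: 0->12, 1->0, 2->9, 3->11; deleted nodes 12; deleted edges (12,0,c); (12,9,c); (12,11,c); added nodes 16, 17, 18, 19, 20, 21, 22; added edges (19,0,c); (19,16,c); (19,18,c); (20,9,c); (20,16,c); (20,17,c); (21,11,c); (21,17,c); (21,18,c); (22,16,c); (22,17,c); (22,18,c); result: nodes: 0:vx, 2:vx, 3:vx, 5:vx, 7:tri, 9:vx, 10:vx, 11:vx, 13:tri, 14:tri, 15:tri, 16:vx, 17:vx, 18:vx, 19:tri, 20:tri, 21:tri, 22:tri edges: (7,0,c); (7,0,ck); (7,2,c); (7,3,c); (13,3,c); (13,9,c); (13,10,c); (14,5,c); (14,10,c); (14,11,c); (15,9,c); (15,10,c); (15,11,c); (19,0,c); (19,16,c); (19,18,c); (20,9,c); (20,16,c); (20,17,c); (21,11,c); (21,17,c); (21,18,c); (22,16,c); (22,17,c); (22,18,c)
final:
nodes: 0:vx, 2:vx, 3:vx, 5:vx, 7:tri, 9:vx, 10:vx, 11:vx, 13:tri, 14:tri, 15:tri, 16:vx, 17:vx, 18:vx, 19:tri, 20:tri, 21:tri, 22:tri
edges: (7,0,c); (7,0,ck); (7,2,c); (7,3,c); (13,3,c); (13,9,c); (13,10,c); (14,5,c); (14,10,c); (14,11,c); (15,9,c); (15,10,c); (15,11,c); (19,0,c); (19,16,c); (19,18,c); (20,9,c); (20,16,c); (20,17,c); (21,11,c); (21,17,c); (21,18,c); (22,16,c); (22,17,c); (22,18,c)


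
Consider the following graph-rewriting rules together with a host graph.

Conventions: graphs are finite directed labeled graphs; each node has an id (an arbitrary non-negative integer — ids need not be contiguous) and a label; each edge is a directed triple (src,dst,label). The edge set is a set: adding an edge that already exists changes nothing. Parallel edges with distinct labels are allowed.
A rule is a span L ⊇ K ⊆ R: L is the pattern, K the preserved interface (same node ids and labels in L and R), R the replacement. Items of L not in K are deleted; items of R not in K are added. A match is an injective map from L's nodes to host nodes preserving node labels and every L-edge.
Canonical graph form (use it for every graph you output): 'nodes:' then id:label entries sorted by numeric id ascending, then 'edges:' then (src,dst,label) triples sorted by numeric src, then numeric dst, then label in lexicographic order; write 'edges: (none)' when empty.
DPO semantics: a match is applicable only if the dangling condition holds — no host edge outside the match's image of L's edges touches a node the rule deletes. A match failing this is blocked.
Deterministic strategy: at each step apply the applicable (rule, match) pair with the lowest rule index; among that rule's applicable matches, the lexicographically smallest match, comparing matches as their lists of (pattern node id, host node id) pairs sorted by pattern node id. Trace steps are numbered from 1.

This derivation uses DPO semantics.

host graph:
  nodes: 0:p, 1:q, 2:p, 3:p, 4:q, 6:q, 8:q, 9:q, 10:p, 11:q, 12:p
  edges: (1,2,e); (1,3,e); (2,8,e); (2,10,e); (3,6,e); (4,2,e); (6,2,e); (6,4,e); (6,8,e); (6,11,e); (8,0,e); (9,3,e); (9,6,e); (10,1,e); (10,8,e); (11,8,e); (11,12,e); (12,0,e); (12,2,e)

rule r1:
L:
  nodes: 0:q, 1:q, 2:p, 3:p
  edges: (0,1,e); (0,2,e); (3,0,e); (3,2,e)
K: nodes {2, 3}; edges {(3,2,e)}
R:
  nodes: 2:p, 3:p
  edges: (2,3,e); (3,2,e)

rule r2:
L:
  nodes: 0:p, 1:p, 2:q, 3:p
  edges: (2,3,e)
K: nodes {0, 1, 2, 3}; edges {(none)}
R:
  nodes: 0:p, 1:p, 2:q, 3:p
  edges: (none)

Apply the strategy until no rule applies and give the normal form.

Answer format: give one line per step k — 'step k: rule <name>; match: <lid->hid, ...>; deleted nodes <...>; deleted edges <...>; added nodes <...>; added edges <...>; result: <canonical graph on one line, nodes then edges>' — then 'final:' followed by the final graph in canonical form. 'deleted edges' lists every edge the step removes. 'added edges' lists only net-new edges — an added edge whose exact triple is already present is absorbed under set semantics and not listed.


step 1: rule r2; match: 0->0, 1->2, 2->1, 3->3; deleted nodes (none); deleted edges (1,3,e); added nodes (none); added edges (none); result: nodes: 0:p, 1:q, 2:p, 3:p, 4:q, 6:q, 8:q, 9:q, 10:p, 11:q, 12:p edges: (1,2,e); (2,8,e); (2,10,e); (3,6,e); (4,2,e); (6,2,e); (6,4,e); (6,8,e); (6,11,e); (8,0,e); (9,3,e); (9,6,e); (10,1,e); (10,8,e); (11,8,e); (11,12,e); (12,0,e); (12,2,e)
step 2: rule r2; match: 0->0, 1->2, 2->9, 3->3; deleted nodes (none); deleted edges (9,3,e); added nodes (none); added edges (none); result: nodes: 0:p, 1:q, 2:p, 3:p, 4:q, 6:q, 8:q, 9:q, 10:p, 11:q, 12:p edges: (1,2,e); (2,8,e); (2,10,e); (3,6,e); (4,2,e); (6,2,e); (6,4,e); (6,8,e); (6,11,e); (8,0,e); (9,6,e); (10,1,e); (10,8,e); (11,8,e); (11,12,e); (12,0,e); (12,2,e)
step 3: rule r2; match: 0->0, 1->2, 2->11, 3->12; deleted nodes (none); deleted edges (11,12,e); added nodes (none); added edges (none); result: nodes: 0:p, 1:q, 2:p, 3:p, 4:q, 6:q, 8:q, 9:q, 10:p, 11:q, 12:p edges: (1,2,e); (2,8,e); (2,10,e); (3,6,e); (4,2,e); (6,2,e); (6,4,e); (6,8,e); (6,11,e); (8,0,e); (9,6,e); (10,1,e); (10,8,e); (11,8,e); (12,0,e); (12,2,e)
step 4: rule r2; match: 0->0, 1->3, 2->1, 3->2; deleted nodes (none); deleted edges (1,2,e); added nodes (none); added edges (none); result: nodes: 0:p, 1:q, 2:p, 3:p, 4:q, 6:q, 8:q, 9:q, 10:p, 11:q, 12:p edges: (2,8,e); (2,10,e); (3,6,e); (4,2,e); (6,2,e); (6,4,e); (6,8,e); (6,11,e); (8,0,e); (9,6,e); (10,1,e); (10,8,e); (11,8,e); (12,0,e); (12,2,e)
step 5: rule r2; match: 0->0, 1->3, 2->4, 3->2; deleted nodes (none); deleted edges (4,2,e); added nodes (none); added edges (none); result: nodes: 0:p, 1:q, 2:p, 3:p, 4:q, 6:q, 8:q, 9:q, 10:p, 11:q, 12:p edges: (2,8,e); (2,10,e); (3,6,e); (6,2,e); (6,4,e); (6,8,e); (6,11,e); (8,0,e); (9,6,e); (10,1,e); (10,8,e); (11,8,e); (12,0,e); (12,2,e)
step 6: rule r2; match: 0->0, 1->3, 2->6, 3->2; deleted nodes (none); deleted edges (6,2,e); added nodes (none); added edges (none); result: nodes: 0:p, 1:q, 2:p, 3:p, 4:q, 6:q, 8:q, 9:q, 10:p, 11:q, 12:p edges: (2,8,e); (2,10,e); (3,6,e); (6,4,e); (6,8,e); (6,11,e); (8,0,e); (9,6,e); (10,1,e); (10,8,e); (11,8,e); (12,0,e); (12,2,e)
step 7: rule r2; match: 0->2, 1->3, 2->8, 3->0; deleted nodes (none); deleted edges (8,0,e); added nodes (none); added edges (none); result: nodes: 0:p, 1:q, 2:p, 3:p, 4:q, 6:q, 8:q, 9:q, 10:p, 11:q, 12:p edges: (2,8,e); (2,10,e); (3,6,e); (6,4,e); (6,8,e); (6,11,e); (9,6,e); (10,1,e); (10,8,e); (11,8,e); (12,0,e); (12,2,e)
final:
nodes: 0:p, 1:q, 2:p, 3:p, 4:q, 6:q, 8:q, 9:q, 10:p, 11:q, 12:p
edges: (2,8,e); (2,10,e); (3,6,e); (6,4,e); (6,8,e); (6,11,e); (9,6,e); (10,1,e); (10,8,e); (11,8,e); (12,0,e); (12,2,e)


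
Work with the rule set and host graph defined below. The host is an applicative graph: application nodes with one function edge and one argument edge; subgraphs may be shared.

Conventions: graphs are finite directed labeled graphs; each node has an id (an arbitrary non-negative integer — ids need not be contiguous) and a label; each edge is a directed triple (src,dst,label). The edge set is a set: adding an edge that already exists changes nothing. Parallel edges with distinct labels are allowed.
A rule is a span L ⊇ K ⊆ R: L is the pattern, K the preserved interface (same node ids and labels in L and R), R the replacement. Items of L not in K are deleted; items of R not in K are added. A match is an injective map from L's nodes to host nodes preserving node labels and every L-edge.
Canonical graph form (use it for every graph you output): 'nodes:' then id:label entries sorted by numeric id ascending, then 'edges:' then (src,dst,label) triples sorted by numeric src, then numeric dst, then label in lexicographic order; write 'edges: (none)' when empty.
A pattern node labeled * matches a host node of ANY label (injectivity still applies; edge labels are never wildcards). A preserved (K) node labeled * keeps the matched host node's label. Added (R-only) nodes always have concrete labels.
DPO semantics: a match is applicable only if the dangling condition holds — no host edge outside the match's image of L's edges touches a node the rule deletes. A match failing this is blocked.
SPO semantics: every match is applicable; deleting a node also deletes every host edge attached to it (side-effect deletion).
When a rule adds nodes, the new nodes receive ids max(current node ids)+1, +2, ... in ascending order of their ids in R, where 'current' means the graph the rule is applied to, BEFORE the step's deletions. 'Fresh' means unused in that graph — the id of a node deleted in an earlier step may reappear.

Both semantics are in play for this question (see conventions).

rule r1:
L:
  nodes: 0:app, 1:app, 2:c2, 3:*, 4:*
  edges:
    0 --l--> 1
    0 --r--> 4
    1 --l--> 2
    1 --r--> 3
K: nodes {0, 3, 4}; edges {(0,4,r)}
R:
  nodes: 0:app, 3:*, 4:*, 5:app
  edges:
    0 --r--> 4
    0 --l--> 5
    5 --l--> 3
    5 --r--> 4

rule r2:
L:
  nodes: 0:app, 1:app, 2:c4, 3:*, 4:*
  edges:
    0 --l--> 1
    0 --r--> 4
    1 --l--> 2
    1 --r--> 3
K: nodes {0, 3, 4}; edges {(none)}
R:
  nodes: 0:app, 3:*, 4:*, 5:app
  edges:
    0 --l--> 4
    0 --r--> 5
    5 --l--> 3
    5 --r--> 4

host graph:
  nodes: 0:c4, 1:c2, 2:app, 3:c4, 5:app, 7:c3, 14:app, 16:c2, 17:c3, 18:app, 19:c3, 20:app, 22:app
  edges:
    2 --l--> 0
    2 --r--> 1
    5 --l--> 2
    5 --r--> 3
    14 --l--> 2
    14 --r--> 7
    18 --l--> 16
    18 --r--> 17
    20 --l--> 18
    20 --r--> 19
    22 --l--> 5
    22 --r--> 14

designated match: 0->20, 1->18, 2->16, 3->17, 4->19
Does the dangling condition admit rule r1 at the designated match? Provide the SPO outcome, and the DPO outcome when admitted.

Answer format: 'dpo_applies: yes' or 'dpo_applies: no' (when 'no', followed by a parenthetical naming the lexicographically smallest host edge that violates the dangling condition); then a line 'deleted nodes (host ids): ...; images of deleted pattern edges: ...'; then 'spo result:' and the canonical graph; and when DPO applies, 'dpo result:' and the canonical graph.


dpo_applies: yes
deleted nodes (host ids): 16, 18; images of deleted pattern edges: (18,16,l); (18,17,r); (20,18,l)
spo result:
nodes: 0:c4, 1:c2, 2:app, 3:c4, 5:app, 7:c3, 14:app, 17:c3, 19:c3, 20:app, 22:app, 23:app
edges: (2,0,l); (2,1,r); (5,2,l); (5,3,r); (14,2,l); (14,7,r); (20,19,r); (20,23,l); (22,5,l); (22,14,r); (23,17,l); (23,19,r)
dpo result:
nodes: 0:c4, 1:c2, 2:app, 3:c4, 5:app, 7:c3, 14:app, 17:c3, 19:c3, 20:app, 22:app, 23:app
edges: (2,0,l); (2,1,r); (5,2,l); (5,3,r); (14,2,l); (14,7,r); (20,19,r); (20,23,l); (22,5,l); (22,14,r); (23,17,l); (23,19,r)


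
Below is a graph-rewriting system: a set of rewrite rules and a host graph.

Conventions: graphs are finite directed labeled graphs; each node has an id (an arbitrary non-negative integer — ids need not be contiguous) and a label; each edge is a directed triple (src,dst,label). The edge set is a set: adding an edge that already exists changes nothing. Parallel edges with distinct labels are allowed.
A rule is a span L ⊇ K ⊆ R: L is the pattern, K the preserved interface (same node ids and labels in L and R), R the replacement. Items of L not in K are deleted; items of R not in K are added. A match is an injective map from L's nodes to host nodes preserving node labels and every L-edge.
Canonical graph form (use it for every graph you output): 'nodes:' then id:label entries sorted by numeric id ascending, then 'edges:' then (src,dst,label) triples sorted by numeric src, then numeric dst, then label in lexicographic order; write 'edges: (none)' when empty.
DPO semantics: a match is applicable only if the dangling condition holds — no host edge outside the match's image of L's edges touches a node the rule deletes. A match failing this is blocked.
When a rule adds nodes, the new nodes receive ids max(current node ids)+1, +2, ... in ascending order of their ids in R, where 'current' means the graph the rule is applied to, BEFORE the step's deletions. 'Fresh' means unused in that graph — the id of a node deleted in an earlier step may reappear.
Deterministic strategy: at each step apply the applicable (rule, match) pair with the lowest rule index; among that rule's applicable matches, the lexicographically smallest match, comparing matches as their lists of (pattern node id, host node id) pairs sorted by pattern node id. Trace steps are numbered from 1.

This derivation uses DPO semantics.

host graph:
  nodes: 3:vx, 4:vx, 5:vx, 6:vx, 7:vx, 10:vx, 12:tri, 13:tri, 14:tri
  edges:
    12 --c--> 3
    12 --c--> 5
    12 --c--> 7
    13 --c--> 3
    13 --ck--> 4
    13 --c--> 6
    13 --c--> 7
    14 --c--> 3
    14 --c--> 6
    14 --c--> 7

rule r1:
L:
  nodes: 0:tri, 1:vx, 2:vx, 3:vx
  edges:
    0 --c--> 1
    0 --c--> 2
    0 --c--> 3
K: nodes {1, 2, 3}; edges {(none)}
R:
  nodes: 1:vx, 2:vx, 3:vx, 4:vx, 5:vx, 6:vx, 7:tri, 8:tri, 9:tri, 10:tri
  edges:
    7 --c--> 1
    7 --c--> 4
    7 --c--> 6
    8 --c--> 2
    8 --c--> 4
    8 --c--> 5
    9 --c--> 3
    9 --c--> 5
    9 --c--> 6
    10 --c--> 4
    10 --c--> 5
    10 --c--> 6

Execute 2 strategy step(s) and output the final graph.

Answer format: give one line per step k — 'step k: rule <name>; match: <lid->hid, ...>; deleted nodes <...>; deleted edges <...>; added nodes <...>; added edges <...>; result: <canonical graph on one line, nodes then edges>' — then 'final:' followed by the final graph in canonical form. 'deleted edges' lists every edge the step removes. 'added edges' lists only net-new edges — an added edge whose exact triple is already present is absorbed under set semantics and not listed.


step 1: rule r1; match: 0->12, 1->3, 2->5, 3->7; deleted nodes 12; deleted edges (12,3,c); (12,5,c); (12,7,c); added nodes 15, 16, 17, 18, 19, 20, 21; added edges (18,3,c); (18,15,c); (18,17,c); (19,5,c); (19,15,c); (19,16,c); (20,7,c); (20,16,c); (20,17,c); (21,15,c); (21,16,c); (21,17,c); result: nodes: 3:vx, 4:vx, 5:vx, 6:vx, 7:vx, 10:vx, 13:tri, 14:tri, 15:vx, 16:vx, 17:vx, 18:tri, 19:tri, 20:tri, 21:tri edges: (13,3,c); (13,4,ck); (13,6,c); (13,7,c); (14,3,c); (14,6,c); (14,7,c); (18,3,c); (18,15,c); (18,17,c); (19,5,c); (19,15,c); (19,16,c); (20,7,c); (20,16,c); (20,17,c); (21,15,c); (21,16,c); (21,17,c)
step 2: rule r1; match: 0->14, 1->3, 2->6, 3->7; deleted nodes 14; deleted edges (14,3,c); (14,6,c); (14,7,c); added nodes 22, 23, 24, 25, 26, 27, 28; added edges (25,3,c); (25,22,c); (25,24,c); (26,6,c); (26,22,c); (26,23,c); (27,7,c); (27,23,c); (27,24,c); (28,22,c); (28,23,c); (28,24,c); result: nodes: 3:vx, 4:vx, 5:vx, 6:vx, 7:vx, 10:vx, 13:tri, 15:vx, 16:vx, 17:vx, 18:tri, 19:tri, 20:tri, 21:tri, 22:vx, 23:vx, 24:vx, 25:tri, 26:tri, 27:tri, 28:tri edges: (13,3,c); (13,4,ck); (13,6,c); (13,7,c); (18,3,c); (18,15,c); (18,17,c); (19,5,c); (19,15,c); (19,16,c); (20,7,c); (20,16,c); (20,17,c); (21,15,c); (21,16,c); (21,17,c); (25,3,c); (25,22,c); (25,24,c); (26,6,c); (26,22,c); (26,23,c); (27,7,c); (27,23,c); (27,24,c); (28,22,c); (28,23,c); (28,24,c)
final:
nodes: 3:vx, 4:vx, 5:vx, 6:vx, 7:vx, 10:vx, 13:tri, 15:vx, 16:vx, 17:vx, 18:tri, 19:tri, 20:tri, 21:tri, 22:vx, 23:vx, 24:vx, 25:tri, 26:tri, 27:tri, 28:tri
edges: (13,3,c); (13,4,ck); (13,6,c); (13,7,c); (18,3,c); (18,15,c); (18,17,c); (19,5,c); (19,15,c); (19,16,c); (20,7,c); (20,16,c); (20,17,c); (21,15,c); (21,16,c); (21,17,c); (25,3,c); (25,22,c); (25,24,c); (26,6,c); (26,22,c); (26,23,c); (27,7,c); (27,23,c); (27,24,c); (28,22,c); (28,23,c); (28,24,c)


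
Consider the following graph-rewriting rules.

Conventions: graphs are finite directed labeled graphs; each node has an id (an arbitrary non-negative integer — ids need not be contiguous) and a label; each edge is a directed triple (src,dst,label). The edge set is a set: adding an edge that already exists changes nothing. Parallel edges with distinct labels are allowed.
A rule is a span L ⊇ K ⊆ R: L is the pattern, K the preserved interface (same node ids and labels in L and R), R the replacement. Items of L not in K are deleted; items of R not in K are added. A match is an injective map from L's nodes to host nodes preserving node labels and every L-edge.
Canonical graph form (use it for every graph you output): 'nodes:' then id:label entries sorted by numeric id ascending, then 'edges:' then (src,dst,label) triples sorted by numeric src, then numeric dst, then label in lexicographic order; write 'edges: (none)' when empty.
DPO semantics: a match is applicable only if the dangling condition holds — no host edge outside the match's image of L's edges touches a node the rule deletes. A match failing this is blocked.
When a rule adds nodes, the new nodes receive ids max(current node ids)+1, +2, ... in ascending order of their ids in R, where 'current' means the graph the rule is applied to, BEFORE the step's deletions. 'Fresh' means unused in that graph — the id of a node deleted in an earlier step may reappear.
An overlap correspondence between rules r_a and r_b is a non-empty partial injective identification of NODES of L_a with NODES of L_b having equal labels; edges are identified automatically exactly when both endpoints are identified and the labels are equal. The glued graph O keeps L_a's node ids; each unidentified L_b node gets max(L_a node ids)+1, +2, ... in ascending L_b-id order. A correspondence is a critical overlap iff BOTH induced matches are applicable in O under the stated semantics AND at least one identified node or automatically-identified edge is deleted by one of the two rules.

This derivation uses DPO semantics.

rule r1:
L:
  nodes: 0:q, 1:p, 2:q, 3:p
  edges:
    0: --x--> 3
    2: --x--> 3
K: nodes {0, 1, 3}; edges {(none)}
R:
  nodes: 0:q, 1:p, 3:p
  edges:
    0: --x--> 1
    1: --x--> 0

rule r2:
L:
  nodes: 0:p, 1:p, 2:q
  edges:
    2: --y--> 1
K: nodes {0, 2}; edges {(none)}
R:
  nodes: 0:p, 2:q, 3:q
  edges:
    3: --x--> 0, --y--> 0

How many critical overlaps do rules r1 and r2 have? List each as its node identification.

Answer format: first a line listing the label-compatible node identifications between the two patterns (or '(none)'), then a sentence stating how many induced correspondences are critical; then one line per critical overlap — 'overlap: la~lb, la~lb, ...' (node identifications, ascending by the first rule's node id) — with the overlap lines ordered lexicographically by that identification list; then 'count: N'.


label-compatible node identifications between L(r1) and L(r2): 0~2, 1~0, 1~1, 2~2, 3~0, 3~1
4 of the induced correspondences are critical overlaps of r1 and r2.
overlap: 0~2, 1~1
overlap: 0~2, 1~1, 3~0
overlap: 1~1
overlap: 1~1, 3~0
count: 4
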